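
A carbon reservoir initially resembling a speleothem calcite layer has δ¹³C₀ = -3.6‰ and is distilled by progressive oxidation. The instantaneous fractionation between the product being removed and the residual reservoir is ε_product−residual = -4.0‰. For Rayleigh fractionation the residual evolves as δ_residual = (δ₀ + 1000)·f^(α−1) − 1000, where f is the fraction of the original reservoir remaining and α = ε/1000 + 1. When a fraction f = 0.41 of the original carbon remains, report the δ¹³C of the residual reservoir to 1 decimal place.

Rayleigh residual: δ_res = (δ₀ + 1000)·f^(α−1) − 1000
α = ε/1000 + 1 = 0.99600, so α − 1 = -0.00400
f^(α−1) = 0.41^(-0.00400) = 1.003573
δ_res = (-3.6 + 1000) × 1.003573 − 1000 = 999.960 − 1000 = -0.04‰

0.0‰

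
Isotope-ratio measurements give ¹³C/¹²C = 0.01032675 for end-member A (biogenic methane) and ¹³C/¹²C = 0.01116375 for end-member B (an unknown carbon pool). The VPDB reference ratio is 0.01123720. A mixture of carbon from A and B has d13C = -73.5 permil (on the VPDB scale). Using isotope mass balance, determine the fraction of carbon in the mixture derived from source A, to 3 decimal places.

0.899

δ_A = (0.01032675/0.01123720 − 1)×1000 = (0.918979 − 1)×1000 = -81.021 permil
δ_B = (0.01116375/0.01123720 − 1)×1000 = (0.993464 − 1)×1000 = -6.536 permil
f_A = (δ_mix − δ_B)/(δ_A − δ_B) = (-73.5 − (-6.536))/(-81.021 − (-6.536))
f_A = -66.964 / -74.485 = 0.8990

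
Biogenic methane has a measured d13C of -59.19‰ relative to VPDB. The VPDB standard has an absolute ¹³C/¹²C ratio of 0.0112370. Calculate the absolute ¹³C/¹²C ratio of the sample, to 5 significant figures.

0.010572

R_sample = R_standard × (d13C/1000 + 1)
R_sample = 0.0112370 × (-59.19/1000 + 1) = 0.0112370 × 0.940810
R_sample = 0.0105719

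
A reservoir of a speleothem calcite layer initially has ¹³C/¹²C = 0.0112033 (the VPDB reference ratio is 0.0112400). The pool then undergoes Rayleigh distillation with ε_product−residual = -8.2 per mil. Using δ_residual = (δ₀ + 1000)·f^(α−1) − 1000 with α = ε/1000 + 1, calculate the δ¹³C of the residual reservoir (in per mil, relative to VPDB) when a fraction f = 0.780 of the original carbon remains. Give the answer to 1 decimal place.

δ₀ = (0.0112033/0.0112400 − 1)×1000 = (0.996735 − 1)×1000 = -3.265 per mil
α − 1 = ε/1000 = -0.0082
f^(α−1) = 0.780^(-0.0082) = 1.002039
δ_res = (-3.265 + 1000) × 1.002039 − 1000 = 998.768 − 1000 = -1.23 per mil

-1.2 per mil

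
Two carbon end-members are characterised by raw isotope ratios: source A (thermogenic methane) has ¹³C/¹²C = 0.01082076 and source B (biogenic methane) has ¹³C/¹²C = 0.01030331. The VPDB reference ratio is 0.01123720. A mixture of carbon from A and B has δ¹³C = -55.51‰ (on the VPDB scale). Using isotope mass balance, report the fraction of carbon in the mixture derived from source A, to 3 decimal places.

0.599

δ_A = (0.01082076/0.01123720 − 1)×1000 = (0.962941 − 1)×1000 = -37.059‰
δ_B = (0.01030331/0.01123720 − 1)×1000 = (0.916893 − 1)×1000 = -83.107‰
f_A = (δ_mix − δ_B)/(δ_A − δ_B) = (-55.51 − (-83.107))/(-37.059 − (-83.107))
f_A = 27.597 / 46.048 = 0.5993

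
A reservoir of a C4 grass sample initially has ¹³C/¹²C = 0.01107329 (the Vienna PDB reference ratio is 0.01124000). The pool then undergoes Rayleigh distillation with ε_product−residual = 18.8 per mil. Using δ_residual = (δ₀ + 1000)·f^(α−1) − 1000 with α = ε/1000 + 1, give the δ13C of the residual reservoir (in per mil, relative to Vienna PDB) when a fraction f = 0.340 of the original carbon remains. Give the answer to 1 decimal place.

-34.6 per mil

δ₀ = (0.01107329/0.01124000 − 1)×1000 = (0.985168 − 1)×1000 = -14.832 per mil
α − 1 = ε/1000 = 0.0188
f^(α−1) = 0.340^(0.0188) = 0.979923
δ_res = (-14.832 + 1000) × 0.979923 − 1000 = 965.389 − 1000 = -34.61 per mil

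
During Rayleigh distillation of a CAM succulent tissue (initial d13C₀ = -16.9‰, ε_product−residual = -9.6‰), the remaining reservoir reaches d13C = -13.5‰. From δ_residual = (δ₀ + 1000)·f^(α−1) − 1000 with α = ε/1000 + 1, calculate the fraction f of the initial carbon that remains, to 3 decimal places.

α − 1 = ε/1000 = -0.0096
(δ_res + 1000)/(δ₀ + 1000) = (-13.5 + 1000)/(-16.9 + 1000) = 986.5/983.1 = 1.003458
f = 1.003458^(1/-0.0096) = exp(ln(1.003458)/-0.0096) = exp(0.00345/-0.0096)
f = exp(-0.3596) = 0.6979

0.698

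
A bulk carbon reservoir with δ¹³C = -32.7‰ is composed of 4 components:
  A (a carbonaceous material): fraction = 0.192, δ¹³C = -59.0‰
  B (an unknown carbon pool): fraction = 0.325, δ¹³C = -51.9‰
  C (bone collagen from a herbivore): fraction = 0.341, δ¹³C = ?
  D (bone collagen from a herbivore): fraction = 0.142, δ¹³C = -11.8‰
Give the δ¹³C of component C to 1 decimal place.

Isotope mass balance: δ_bulk = Σ fᵢ·δᵢ.
-32.7 = 0.192×(-59.0) + 0.325×(-51.9) + 0.341×δ_C + 0.142×(-11.8)
0.341·δ_C = -32.7 − (-29.871) = -2.829
δ_C = -2.829 / 0.341 = -8.30‰

-8.3‰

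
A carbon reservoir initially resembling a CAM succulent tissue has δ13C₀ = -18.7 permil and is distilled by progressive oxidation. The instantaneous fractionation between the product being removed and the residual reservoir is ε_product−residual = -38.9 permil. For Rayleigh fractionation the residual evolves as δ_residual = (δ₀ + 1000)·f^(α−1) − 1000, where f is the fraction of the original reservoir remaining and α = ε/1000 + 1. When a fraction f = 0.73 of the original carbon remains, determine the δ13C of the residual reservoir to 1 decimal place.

-6.6 permil

Rayleigh residual: δ_res = (δ₀ + 1000)·f^(α−1) − 1000
α = ε/1000 + 1 = 0.96110, so α − 1 = -0.03890
f^(α−1) = 0.73^(-0.03890) = 1.012317
δ_res = (-18.7 + 1000) × 1.012317 − 1000 = 993.387 − 1000 = -6.61 permil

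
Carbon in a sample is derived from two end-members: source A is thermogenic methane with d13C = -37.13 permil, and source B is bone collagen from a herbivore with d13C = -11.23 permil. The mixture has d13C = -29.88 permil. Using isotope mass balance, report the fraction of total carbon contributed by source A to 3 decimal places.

δ_mix = f_A·δ_A + (1 − f_A)·δ_B  ⇒  f_A = (δ_mix − δ_B)/(δ_A − δ_B)
f_A = (-29.88 − (-11.23)) / (-37.13 − (-11.23))
f_A = -18.65 / -25.90 = 0.7201

0.720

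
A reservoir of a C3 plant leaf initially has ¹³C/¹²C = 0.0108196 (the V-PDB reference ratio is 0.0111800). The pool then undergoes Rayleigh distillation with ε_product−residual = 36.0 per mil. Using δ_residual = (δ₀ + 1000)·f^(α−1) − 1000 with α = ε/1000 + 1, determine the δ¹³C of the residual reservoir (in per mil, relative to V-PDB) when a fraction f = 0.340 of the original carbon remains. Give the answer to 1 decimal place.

δ₀ = (0.0108196/0.0111800 − 1)×1000 = (0.967764 − 1)×1000 = -32.236 per mil
α − 1 = ε/1000 = 0.0360
f^(α−1) = 0.340^(0.0360) = 0.961907
δ_res = (-32.236 + 1000) × 0.961907 − 1000 = 930.899 − 1000 = -69.10 per mil

-69.1 per mil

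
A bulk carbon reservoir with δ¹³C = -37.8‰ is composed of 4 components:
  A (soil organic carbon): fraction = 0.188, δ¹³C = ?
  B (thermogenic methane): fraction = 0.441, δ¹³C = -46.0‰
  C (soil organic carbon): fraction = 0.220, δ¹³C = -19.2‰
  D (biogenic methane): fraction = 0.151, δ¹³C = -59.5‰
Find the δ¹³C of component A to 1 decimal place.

Isotope mass balance: δ_bulk = Σ fᵢ·δᵢ.
-37.8 = 0.188×δ_A + 0.441×(-46.0) + 0.220×(-19.2) + 0.151×(-59.5)
0.188·δ_A = -37.8 − (-33.495) = -4.305
δ_A = -4.305 / 0.188 = -22.90‰

-22.9‰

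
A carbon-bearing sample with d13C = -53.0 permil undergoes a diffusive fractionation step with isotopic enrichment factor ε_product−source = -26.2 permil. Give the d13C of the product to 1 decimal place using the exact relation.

Exactly, δ_product = (δ_source + 1000)·(ε/1000 + 1) − 1000.
δ_product = (-53.0 + 1000) × (-26.2/1000 + 1) − 1000
δ_product = -77.81 permil

-77.8 permil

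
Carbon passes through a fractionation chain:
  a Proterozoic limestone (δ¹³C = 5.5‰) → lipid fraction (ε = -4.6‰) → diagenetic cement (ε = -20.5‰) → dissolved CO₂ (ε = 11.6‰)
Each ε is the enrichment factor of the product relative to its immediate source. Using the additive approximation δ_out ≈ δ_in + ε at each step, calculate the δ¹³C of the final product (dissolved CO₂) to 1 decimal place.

step 1: δ ≈ 5.5 + (-4.6) = 0.9‰
step 2: δ ≈ 0.9 + (-20.5) = -19.6‰
step 3: δ ≈ -19.6 + (11.6) = -8.0‰

-8.0‰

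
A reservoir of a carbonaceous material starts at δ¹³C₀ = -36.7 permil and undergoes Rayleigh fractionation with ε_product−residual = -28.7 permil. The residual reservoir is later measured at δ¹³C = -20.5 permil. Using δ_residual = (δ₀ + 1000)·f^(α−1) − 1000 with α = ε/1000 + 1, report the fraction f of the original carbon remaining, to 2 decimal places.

α − 1 = ε/1000 = -0.0287
(δ_res + 1000)/(δ₀ + 1000) = (-20.5 + 1000)/(-36.7 + 1000) = 979.5/963.3 = 1.016817
f = 1.016817^(1/-0.0287) = exp(ln(1.016817)/-0.0287) = exp(0.01668/-0.0287)
f = exp(-0.5811) = 0.5593

0.56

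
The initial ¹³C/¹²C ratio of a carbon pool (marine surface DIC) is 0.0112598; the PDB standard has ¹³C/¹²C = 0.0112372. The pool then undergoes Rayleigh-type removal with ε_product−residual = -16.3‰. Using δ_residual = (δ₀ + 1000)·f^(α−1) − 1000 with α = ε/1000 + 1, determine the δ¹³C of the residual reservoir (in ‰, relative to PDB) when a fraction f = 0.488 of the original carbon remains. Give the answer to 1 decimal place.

13.8‰

δ₀ = (0.0112598/0.0112372 − 1)×1000 = (1.002011 − 1)×1000 = 2.011‰
α − 1 = ε/1000 = -0.0163
f^(α−1) = 0.488^(-0.0163) = 1.011763
δ_res = (2.011 + 1000) × 1.011763 − 1000 = 1013.798 − 1000 = 13.80‰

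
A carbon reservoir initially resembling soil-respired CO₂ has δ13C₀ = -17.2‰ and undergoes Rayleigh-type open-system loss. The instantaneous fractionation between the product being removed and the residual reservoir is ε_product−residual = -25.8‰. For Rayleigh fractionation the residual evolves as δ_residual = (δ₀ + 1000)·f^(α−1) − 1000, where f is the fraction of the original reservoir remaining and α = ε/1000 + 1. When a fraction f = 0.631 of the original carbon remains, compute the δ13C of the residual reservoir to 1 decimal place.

Rayleigh residual: δ_res = (δ₀ + 1000)·f^(α−1) − 1000
α = ε/1000 + 1 = 0.97420, so α − 1 = -0.02580
f^(α−1) = 0.631^(-0.02580) = 1.011950
δ_res = (-17.2 + 1000) × 1.011950 − 1000 = 994.545 − 1000 = -5.46‰

-5.5‰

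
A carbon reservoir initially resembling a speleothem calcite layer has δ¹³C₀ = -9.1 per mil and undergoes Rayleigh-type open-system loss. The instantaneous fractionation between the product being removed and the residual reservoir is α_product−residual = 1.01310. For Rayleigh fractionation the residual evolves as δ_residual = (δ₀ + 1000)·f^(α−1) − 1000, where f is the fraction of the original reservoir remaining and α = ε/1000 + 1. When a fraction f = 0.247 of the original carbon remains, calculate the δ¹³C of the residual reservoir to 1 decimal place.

-27.1 per mil

Rayleigh residual: δ_res = (δ₀ + 1000)·f^(α−1) − 1000
α − 1 = 0.01310
f^(α−1) = 0.247^(0.01310) = 0.981848
δ_res = (-9.1 + 1000) × 0.981848 − 1000 = 972.913 − 1000 = -27.09 per mil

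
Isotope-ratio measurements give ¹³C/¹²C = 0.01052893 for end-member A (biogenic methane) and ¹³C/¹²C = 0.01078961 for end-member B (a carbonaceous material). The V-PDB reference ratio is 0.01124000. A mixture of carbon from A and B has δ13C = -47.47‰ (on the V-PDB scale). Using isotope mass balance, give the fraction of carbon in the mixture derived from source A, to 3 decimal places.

δ_A = (0.01052893/0.01124000 − 1)×1000 = (0.936738 − 1)×1000 = -63.262‰
δ_B = (0.01078961/0.01124000 − 1)×1000 = (0.959930 − 1)×1000 = -40.070‰
f_A = (δ_mix − δ_B)/(δ_A − δ_B) = (-47.47 − (-40.070))/(-63.262 − (-40.070))
f_A = -7.400 / -23.192 = 0.3191

0.319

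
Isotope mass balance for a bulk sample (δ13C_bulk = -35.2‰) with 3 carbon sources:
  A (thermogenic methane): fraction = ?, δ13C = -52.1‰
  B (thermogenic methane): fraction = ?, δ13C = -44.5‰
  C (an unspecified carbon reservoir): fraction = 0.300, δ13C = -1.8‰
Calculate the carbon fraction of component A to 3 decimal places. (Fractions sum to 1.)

Let f_A and f_B be the unknown fractions; fractions sum to 1 so f_A + f_B = 0.700.
Mass balance: Σ fᵢ·δᵢ = δ_bulk ⇒ f_A·(-52.1) + f_B·(-44.5) = -35.2 − (-0.540) = -34.660
Substitute f_B = 0.700 − f_A:
f_A·(-52.1 − -44.5) = -34.660 − 0.700×(-44.5) = -3.510
f_A = -3.510 / -7.6 = 0.4618

0.462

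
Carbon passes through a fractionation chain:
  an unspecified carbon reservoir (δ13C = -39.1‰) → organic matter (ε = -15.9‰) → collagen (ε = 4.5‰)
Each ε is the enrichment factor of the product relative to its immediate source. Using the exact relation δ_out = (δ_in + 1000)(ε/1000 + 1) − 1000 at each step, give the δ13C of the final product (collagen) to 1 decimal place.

step 1: δ = (-39.10 + 1000)·(-15.9/1000 + 1) − 1000 = -54.38‰
step 2: δ = (-54.38 + 1000)·(4.5/1000 + 1) − 1000 = -50.12‰

-50.1‰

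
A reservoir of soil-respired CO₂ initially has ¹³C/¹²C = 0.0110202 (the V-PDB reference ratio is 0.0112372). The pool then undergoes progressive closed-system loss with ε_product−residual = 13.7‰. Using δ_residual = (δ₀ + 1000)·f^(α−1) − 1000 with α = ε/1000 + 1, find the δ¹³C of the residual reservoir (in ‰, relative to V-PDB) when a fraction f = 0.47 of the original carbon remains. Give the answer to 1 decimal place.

-29.4‰

δ₀ = (0.0110202/0.0112372 − 1)×1000 = (0.980689 − 1)×1000 = -19.311‰
α − 1 = ε/1000 = 0.0137
f^(α−1) = 0.47^(0.0137) = 0.989710
δ_res = (-19.311 + 1000) × 0.989710 − 1000 = 970.597 − 1000 = -29.40‰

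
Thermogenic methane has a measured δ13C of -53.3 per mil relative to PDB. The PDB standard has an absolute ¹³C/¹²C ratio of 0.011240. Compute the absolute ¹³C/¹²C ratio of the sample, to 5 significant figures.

R_sample = R_standard × (δ13C/1000 + 1)
R_sample = 0.011240 × (-53.3/1000 + 1) = 0.011240 × 0.946700
R_sample = 0.0106409

0.010641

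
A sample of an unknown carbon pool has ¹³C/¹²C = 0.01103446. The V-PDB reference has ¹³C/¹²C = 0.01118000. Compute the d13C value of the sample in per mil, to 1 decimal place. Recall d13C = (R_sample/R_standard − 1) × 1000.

-13.0 per mil

d13C = (R_sample / R_standard − 1) × 1000
R_sample / R_standard = 0.01103446 / 0.01118000 = 0.986982
d13C = (0.986982 − 1) × 1000 = -13.02 per mil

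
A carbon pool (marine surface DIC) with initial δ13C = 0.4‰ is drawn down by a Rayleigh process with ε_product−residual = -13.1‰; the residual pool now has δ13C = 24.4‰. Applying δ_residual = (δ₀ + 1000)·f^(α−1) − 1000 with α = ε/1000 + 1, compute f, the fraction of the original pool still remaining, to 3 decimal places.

0.164

α − 1 = ε/1000 = -0.0131
(δ_res + 1000)/(δ₀ + 1000) = (24.4 + 1000)/(0.4 + 1000) = 1024.4/1000.4 = 1.023990
f = 1.023990^(1/-0.0131) = exp(ln(1.023990)/-0.0131) = exp(0.02371/-0.0131)
f = exp(-1.8097) = 0.1637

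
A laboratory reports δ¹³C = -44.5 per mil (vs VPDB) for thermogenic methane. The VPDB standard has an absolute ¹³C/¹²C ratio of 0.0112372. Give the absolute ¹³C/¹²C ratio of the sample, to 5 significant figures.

R_sample = R_standard × (δ¹³C/1000 + 1)
R_sample = 0.0112372 × (-44.5/1000 + 1) = 0.0112372 × 0.955500
R_sample = 0.0107371

0.010737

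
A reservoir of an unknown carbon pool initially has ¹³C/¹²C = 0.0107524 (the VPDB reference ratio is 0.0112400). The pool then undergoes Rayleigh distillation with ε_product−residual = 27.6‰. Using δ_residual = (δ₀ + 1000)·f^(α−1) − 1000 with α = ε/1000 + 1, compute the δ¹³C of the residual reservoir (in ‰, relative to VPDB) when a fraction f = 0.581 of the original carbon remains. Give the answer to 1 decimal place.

δ₀ = (0.0107524/0.0112400 − 1)×1000 = (0.956619 − 1)×1000 = -43.381‰
α − 1 = ε/1000 = 0.0276
f^(α−1) = 0.581^(0.0276) = 0.985125
δ_res = (-43.381 + 1000) × 0.985125 − 1000 = 942.389 − 1000 = -57.61‰

-57.6‰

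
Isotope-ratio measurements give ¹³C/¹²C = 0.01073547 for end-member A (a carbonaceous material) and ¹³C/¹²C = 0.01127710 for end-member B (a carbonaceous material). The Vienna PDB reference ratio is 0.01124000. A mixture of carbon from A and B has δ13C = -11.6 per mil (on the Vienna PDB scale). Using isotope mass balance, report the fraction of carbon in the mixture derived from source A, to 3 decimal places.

δ_A = (0.01073547/0.01124000 − 1)×1000 = (0.955113 − 1)×1000 = -44.887 per mil
δ_B = (0.01127710/0.01124000 − 1)×1000 = (1.003301 − 1)×1000 = 3.301 per mil
f_A = (δ_mix − δ_B)/(δ_A − δ_B) = (-11.6 − (3.301))/(-44.887 − (3.301))
f_A = -14.901 / -48.188 = 0.3092

0.309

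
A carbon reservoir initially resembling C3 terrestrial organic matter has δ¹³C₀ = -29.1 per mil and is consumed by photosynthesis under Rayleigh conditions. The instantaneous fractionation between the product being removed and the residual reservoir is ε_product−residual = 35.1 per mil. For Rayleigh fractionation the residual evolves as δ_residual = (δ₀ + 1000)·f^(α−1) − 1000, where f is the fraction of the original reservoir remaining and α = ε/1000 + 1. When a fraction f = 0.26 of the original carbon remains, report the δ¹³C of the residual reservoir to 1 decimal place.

Rayleigh residual: δ_res = (δ₀ + 1000)·f^(α−1) − 1000
α = ε/1000 + 1 = 1.03510, so α − 1 = 0.03510
f^(α−1) = 0.26^(0.03510) = 0.953818
δ_res = (-29.1 + 1000) × 0.953818 − 1000 = 926.062 − 1000 = -73.94 per mil

-73.9 per mil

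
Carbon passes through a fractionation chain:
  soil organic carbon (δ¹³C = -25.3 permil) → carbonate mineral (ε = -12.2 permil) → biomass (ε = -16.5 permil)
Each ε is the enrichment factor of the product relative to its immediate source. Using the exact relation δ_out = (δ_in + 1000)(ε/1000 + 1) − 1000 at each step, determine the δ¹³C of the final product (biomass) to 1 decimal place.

step 1: δ = (-25.30 + 1000)·(-12.2/1000 + 1) − 1000 = -37.19 permil
step 2: δ = (-37.19 + 1000)·(-16.5/1000 + 1) − 1000 = -53.08 permil

-53.1 permil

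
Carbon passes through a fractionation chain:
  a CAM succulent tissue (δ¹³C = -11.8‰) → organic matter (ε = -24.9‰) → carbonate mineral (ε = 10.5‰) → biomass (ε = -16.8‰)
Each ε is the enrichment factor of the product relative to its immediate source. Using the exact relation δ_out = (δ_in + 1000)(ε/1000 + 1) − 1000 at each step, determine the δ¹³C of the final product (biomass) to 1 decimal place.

step 1: δ = (-11.80 + 1000)·(-24.9/1000 + 1) − 1000 = -36.41‰
step 2: δ = (-36.41 + 1000)·(10.5/1000 + 1) − 1000 = -26.29‰
step 3: δ = (-26.29 + 1000)·(-16.8/1000 + 1) − 1000 = -42.65‰

-42.6‰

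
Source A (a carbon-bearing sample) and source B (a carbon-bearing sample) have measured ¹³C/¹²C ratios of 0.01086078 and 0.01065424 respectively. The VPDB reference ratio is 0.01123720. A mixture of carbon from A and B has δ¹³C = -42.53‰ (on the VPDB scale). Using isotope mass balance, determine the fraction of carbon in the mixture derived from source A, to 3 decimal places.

0.509

δ_A = (0.01086078/0.01123720 − 1)×1000 = (0.966502 − 1)×1000 = -33.498‰
δ_B = (0.01065424/0.01123720 − 1)×1000 = (0.948122 − 1)×1000 = -51.878‰
f_A = (δ_mix − δ_B)/(δ_A − δ_B) = (-42.53 − (-51.878))/(-33.498 − (-51.878))
f_A = 9.348 / 18.380 = 0.5086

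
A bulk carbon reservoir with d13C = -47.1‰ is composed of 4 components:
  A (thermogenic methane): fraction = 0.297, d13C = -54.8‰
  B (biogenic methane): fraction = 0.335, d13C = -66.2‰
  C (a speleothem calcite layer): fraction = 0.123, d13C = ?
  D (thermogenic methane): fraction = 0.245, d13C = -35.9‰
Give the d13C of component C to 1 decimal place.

Isotope mass balance: δ_bulk = Σ fᵢ·δᵢ.
-47.1 = 0.297×(-54.8) + 0.335×(-66.2) + 0.123×δ_C + 0.245×(-35.9)
0.123·δ_C = -47.1 − (-47.248) = 0.148
δ_C = 0.148 / 0.123 = 1.20‰

1.2‰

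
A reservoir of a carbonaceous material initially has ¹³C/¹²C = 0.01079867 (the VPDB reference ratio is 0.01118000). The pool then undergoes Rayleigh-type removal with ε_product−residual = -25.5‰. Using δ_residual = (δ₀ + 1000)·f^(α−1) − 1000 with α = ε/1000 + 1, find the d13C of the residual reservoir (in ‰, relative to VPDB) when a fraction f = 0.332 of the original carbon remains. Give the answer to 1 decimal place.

-6.6‰

δ₀ = (0.01079867/0.01118000 − 1)×1000 = (0.965892 − 1)×1000 = -34.108‰
α − 1 = ε/1000 = -0.0255
f^(α−1) = 0.332^(-0.0255) = 1.028516
δ_res = (-34.108 + 1000) × 1.028516 − 1000 = 993.435 − 1000 = -6.57‰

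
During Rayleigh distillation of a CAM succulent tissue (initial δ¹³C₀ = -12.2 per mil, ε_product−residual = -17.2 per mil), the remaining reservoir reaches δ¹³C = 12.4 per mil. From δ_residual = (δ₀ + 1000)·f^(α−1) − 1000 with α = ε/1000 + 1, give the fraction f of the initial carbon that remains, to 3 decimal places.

α − 1 = ε/1000 = -0.0172
(δ_res + 1000)/(δ₀ + 1000) = (12.4 + 1000)/(-12.2 + 1000) = 1012.4/987.8 = 1.024904
f = 1.024904^(1/-0.0172) = exp(ln(1.024904)/-0.0172) = exp(0.02460/-0.0172)
f = exp(-1.4302) = 0.2393

0.239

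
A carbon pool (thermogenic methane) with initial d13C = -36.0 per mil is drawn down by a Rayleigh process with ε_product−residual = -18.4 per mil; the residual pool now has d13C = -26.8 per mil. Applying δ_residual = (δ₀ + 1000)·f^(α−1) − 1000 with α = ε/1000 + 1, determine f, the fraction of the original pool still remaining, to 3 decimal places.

α − 1 = ε/1000 = -0.0184
(δ_res + 1000)/(δ₀ + 1000) = (-26.8 + 1000)/(-36.0 + 1000) = 973.2/964.0 = 1.009544
f = 1.009544^(1/-0.0184) = exp(ln(1.009544)/-0.0184) = exp(0.00950/-0.0184)
f = exp(-0.5162) = 0.5968

0.597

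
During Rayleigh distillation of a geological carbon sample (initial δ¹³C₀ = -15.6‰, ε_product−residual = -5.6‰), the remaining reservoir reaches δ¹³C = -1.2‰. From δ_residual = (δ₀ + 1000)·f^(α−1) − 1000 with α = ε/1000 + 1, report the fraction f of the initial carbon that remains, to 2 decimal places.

α − 1 = ε/1000 = -0.0056
(δ_res + 1000)/(δ₀ + 1000) = (-1.2 + 1000)/(-15.6 + 1000) = 998.8/984.4 = 1.014628
f = 1.014628^(1/-0.0056) = exp(ln(1.014628)/-0.0056) = exp(0.01452/-0.0056)
f = exp(-2.5933) = 0.0748

0.07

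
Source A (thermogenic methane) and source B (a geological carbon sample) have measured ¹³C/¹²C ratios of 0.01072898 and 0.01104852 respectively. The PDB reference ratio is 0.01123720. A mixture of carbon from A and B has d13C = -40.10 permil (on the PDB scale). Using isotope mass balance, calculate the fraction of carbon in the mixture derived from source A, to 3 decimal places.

δ_A = (0.01072898/0.01123720 − 1)×1000 = (0.954773 − 1)×1000 = -45.227 permil
δ_B = (0.01104852/0.01123720 − 1)×1000 = (0.983209 − 1)×1000 = -16.791 permil
f_A = (δ_mix − δ_B)/(δ_A − δ_B) = (-40.10 − (-16.791))/(-45.227 − (-16.791))
f_A = -23.309 / -28.436 = 0.8197

0.820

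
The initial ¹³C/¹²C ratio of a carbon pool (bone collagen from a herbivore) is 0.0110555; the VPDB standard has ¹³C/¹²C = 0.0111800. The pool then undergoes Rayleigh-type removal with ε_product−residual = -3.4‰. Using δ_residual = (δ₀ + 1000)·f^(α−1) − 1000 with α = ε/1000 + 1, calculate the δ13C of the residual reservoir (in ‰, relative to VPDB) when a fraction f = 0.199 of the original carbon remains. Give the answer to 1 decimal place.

-5.7‰

δ₀ = (0.0110555/0.0111800 − 1)×1000 = (0.988864 − 1)×1000 = -11.136‰
α − 1 = ε/1000 = -0.0034
f^(α−1) = 0.199^(-0.0034) = 1.005504
δ_res = (-11.136 + 1000) × 1.005504 − 1000 = 994.307 − 1000 = -5.69‰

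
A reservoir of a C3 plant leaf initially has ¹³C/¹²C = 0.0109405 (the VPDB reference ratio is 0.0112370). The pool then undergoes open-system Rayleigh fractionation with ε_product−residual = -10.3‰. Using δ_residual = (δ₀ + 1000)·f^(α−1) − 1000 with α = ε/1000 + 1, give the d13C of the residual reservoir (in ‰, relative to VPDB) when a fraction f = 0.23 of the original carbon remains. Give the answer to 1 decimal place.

-11.5‰

δ₀ = (0.0109405/0.0112370 − 1)×1000 = (0.973614 − 1)×1000 = -26.386‰
α − 1 = ε/1000 = -0.0103
f^(α−1) = 0.23^(-0.0103) = 1.015253
δ_res = (-26.386 + 1000) × 1.015253 − 1000 = 988.464 − 1000 = -11.54‰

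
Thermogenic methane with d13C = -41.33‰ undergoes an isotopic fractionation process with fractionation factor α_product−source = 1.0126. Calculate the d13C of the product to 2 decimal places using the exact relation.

-29.25‰

δ_product = (δ_source + 1000)·α − 1000
δ_product = (-41.33 + 1000) × 1.0126 − 1000
δ_product = 970.749 − 1000 = -29.251‰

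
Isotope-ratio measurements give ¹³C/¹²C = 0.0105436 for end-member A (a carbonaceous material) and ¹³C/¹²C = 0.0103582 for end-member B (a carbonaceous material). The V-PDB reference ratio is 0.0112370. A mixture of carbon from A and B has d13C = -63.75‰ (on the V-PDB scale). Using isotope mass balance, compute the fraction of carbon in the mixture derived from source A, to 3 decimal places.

0.876

δ_A = (0.0105436/0.0112370 − 1)×1000 = (0.938293 − 1)×1000 = -61.707‰
δ_B = (0.0103582/0.0112370 − 1)×1000 = (0.921794 − 1)×1000 = -78.206‰
f_A = (δ_mix − δ_B)/(δ_A − δ_B) = (-63.75 − (-78.206))/(-61.707 − (-78.206))
f_A = 14.456 / 16.499 = 0.8762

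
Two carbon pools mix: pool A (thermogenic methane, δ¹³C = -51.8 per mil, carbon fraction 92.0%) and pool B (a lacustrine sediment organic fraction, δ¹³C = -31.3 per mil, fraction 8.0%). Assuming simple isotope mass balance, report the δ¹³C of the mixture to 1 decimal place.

δ_mix = f_A·δ_A + f_B·δ_B
δ_mix = 0.920 × (-51.8) + 0.080 × (-31.3)
δ_mix = -47.66 + -2.50 = -50.16 per mil

-50.2 per mil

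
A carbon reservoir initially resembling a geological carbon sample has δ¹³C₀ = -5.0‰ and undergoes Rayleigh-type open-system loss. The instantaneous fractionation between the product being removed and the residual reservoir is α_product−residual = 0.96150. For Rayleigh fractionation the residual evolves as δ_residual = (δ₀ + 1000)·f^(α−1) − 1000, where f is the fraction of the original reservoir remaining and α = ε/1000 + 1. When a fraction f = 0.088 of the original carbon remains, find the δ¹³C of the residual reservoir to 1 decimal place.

92.6‰

Rayleigh residual: δ_res = (δ₀ + 1000)·f^(α−1) − 1000
α − 1 = -0.03850
f^(α−1) = 0.088^(-0.03850) = 1.098089
δ_res = (-5.0 + 1000) × 1.098089 − 1000 = 1092.598 − 1000 = 92.60‰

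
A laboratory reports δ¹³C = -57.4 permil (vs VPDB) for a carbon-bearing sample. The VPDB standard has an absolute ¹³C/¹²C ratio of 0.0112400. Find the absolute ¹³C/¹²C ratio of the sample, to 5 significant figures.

0.010595

R_sample = R_standard × (δ¹³C/1000 + 1)
R_sample = 0.0112400 × (-57.4/1000 + 1) = 0.0112400 × 0.942600
R_sample = 0.0105948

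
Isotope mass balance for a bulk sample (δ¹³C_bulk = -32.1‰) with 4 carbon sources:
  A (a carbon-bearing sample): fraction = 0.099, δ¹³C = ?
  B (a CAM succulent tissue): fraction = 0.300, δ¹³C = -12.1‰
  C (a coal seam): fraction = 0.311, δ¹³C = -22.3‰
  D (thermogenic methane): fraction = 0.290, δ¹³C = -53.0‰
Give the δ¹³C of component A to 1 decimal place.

Isotope mass balance: δ_bulk = Σ fᵢ·δᵢ.
-32.1 = 0.099×δ_A + 0.300×(-12.1) + 0.311×(-22.3) + 0.290×(-53.0)
0.099·δ_A = -32.1 − (-25.935) = -6.165
δ_A = -6.165 / 0.099 = -62.27‰

-62.3‰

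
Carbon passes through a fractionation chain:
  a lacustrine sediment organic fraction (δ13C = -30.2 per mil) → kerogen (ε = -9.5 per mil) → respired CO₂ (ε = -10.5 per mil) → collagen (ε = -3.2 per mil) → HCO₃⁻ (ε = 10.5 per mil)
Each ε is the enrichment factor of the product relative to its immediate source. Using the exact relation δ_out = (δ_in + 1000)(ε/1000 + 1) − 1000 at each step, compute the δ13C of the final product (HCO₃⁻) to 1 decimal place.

-42.6 per mil

step 1: δ = (-30.20 + 1000)·(-9.5/1000 + 1) − 1000 = -39.41 per mil
step 2: δ = (-39.41 + 1000)·(-10.5/1000 + 1) − 1000 = -49.50 per mil
step 3: δ = (-49.50 + 1000)·(-3.2/1000 + 1) − 1000 = -52.54 per mil
step 4: δ = (-52.54 + 1000)·(10.5/1000 + 1) − 1000 = -42.59 per mil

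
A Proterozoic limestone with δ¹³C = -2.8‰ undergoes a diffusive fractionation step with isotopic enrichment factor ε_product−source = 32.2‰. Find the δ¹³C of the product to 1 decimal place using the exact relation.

To first order, δ_product ≈ δ_source + ε = 29.4‰.
Exactly, δ_product = (δ_source + 1000)·(ε/1000 + 1) − 1000.
δ_product = (-2.8 + 1000) × (32.2/1000 + 1) − 1000
δ_product = 29.31‰

29.3‰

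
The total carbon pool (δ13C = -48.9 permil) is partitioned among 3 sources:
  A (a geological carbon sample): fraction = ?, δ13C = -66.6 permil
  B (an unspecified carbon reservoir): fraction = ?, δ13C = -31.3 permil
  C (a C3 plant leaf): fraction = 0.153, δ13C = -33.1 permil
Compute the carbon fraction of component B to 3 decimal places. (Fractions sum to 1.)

0.356

Let f_B and f_A be the unknown fractions; fractions sum to 1 so f_B + f_A = 0.847.
Mass balance: Σ fᵢ·δᵢ = δ_bulk ⇒ f_B·(-31.3) + f_A·(-66.6) = -48.9 − (-5.064) = -43.836
Substitute f_A = 0.847 − f_B:
f_B·(-31.3 − -66.6) = -43.836 − 0.847×(-66.6) = 12.575
f_B = 12.575 / 35.3 = 0.3562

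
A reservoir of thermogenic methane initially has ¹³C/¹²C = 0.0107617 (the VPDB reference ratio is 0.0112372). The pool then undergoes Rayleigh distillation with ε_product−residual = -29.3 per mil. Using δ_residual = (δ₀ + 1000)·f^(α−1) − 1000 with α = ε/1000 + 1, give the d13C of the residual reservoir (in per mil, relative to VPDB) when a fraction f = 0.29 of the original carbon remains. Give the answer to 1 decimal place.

δ₀ = (0.0107617/0.0112372 − 1)×1000 = (0.957685 − 1)×1000 = -42.315 per mil
α − 1 = ε/1000 = -0.0293
f^(α−1) = 0.29^(-0.0293) = 1.036935
δ_res = (-42.315 + 1000) × 1.036935 − 1000 = 993.058 − 1000 = -6.94 per mil

-6.9 per mil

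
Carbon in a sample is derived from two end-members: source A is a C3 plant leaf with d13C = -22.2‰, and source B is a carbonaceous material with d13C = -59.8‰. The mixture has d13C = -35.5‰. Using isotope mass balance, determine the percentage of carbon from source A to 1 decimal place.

δ_mix = f_A·δ_A + (1 − f_A)·δ_B  ⇒  f_A = (δ_mix − δ_B)/(δ_A − δ_B)
f_A = (-35.5 − (-59.8)) / (-22.2 − (-59.8))
f_A = 24.3 / 37.6 = 0.6463

64.6%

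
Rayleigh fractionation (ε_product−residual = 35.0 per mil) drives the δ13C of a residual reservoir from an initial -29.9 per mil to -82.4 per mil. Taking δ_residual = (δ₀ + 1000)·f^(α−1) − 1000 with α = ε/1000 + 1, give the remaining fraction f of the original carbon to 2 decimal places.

α − 1 = ε/1000 = 0.0350
(δ_res + 1000)/(δ₀ + 1000) = (-82.4 + 1000)/(-29.9 + 1000) = 917.6/970.1 = 0.945882
f = 0.945882^(1/0.0350) = exp(ln(0.945882)/0.0350) = exp(-0.05564/0.0350)
f = exp(-1.5896) = 0.2040

0.20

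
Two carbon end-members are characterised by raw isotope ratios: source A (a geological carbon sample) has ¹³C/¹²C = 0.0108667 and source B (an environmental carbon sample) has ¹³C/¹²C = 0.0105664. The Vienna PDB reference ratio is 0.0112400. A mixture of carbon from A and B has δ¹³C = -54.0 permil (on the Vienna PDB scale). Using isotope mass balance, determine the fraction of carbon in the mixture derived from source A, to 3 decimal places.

0.222

δ_A = (0.0108667/0.0112400 − 1)×1000 = (0.966788 − 1)×1000 = -33.212 permil
δ_B = (0.0105664/0.0112400 − 1)×1000 = (0.940071 − 1)×1000 = -59.929 permil
f_A = (δ_mix − δ_B)/(δ_A − δ_B) = (-54.0 − (-59.929))/(-33.212 − (-59.929))
f_A = 5.929 / 26.717 = 0.2219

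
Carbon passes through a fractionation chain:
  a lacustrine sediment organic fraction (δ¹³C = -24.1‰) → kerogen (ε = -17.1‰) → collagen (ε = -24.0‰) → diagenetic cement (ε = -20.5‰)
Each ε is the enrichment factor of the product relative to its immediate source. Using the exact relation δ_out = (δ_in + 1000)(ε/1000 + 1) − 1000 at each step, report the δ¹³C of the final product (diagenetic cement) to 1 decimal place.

step 1: δ = (-24.10 + 1000)·(-17.1/1000 + 1) − 1000 = -40.79‰
step 2: δ = (-40.79 + 1000)·(-24.0/1000 + 1) − 1000 = -63.81‰
step 3: δ = (-63.81 + 1000)·(-20.5/1000 + 1) − 1000 = -83.00‰

-83.0‰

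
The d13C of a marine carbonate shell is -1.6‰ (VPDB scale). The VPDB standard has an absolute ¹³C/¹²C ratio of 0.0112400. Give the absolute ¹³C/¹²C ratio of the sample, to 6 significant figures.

0.0112220

R_sample = R_standard × (d13C/1000 + 1)
R_sample = 0.0112400 × (-1.6/1000 + 1) = 0.0112400 × 0.998400
R_sample = 0.0112220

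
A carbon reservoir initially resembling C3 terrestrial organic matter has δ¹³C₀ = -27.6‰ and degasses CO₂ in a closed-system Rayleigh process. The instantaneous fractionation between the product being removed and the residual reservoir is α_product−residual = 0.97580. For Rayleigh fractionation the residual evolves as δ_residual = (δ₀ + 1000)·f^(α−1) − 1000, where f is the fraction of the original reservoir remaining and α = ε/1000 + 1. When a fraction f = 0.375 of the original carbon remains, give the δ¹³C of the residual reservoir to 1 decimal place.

Rayleigh residual: δ_res = (δ₀ + 1000)·f^(α−1) − 1000
α − 1 = -0.02420
f^(α−1) = 0.375^(-0.02420) = 1.024020
δ_res = (-27.6 + 1000) × 1.024020 − 1000 = 995.757 − 1000 = -4.24‰

-4.2‰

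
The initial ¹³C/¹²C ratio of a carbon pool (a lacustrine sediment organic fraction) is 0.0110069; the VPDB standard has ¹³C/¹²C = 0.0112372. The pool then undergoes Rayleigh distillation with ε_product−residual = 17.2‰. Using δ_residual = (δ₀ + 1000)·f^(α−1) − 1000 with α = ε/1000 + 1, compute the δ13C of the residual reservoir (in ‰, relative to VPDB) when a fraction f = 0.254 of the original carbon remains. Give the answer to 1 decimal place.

δ₀ = (0.0110069/0.0112372 − 1)×1000 = (0.979506 − 1)×1000 = -20.494‰
α − 1 = ε/1000 = 0.0172
f^(α−1) = 0.254^(0.0172) = 0.976704
δ_res = (-20.494 + 1000) × 0.976704 − 1000 = 956.687 − 1000 = -43.31‰

-43.3‰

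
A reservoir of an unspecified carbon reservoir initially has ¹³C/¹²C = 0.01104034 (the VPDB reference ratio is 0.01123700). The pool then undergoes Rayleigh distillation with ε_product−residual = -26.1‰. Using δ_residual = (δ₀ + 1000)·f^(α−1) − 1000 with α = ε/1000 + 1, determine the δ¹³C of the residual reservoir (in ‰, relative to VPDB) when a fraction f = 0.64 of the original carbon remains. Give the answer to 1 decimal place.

δ₀ = (0.01104034/0.01123700 − 1)×1000 = (0.982499 − 1)×1000 = -17.501‰
α − 1 = ε/1000 = -0.0261
f^(α−1) = 0.64^(-0.0261) = 1.011716
δ_res = (-17.501 + 1000) × 1.011716 − 1000 = 994.010 − 1000 = -5.99‰

-6.0‰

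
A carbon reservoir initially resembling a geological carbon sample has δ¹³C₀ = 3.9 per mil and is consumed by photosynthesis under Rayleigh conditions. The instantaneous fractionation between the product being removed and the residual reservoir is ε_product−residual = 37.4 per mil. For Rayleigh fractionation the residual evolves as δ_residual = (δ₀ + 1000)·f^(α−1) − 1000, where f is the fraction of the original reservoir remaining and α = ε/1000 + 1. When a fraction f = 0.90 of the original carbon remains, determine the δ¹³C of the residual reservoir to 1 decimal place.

0.0 per mil

Rayleigh residual: δ_res = (δ₀ + 1000)·f^(α−1) − 1000
α = ε/1000 + 1 = 1.03740, so α − 1 = 0.03740
f^(α−1) = 0.90^(0.03740) = 0.996067
δ_res = (3.9 + 1000) × 0.996067 − 1000 = 999.952 − 1000 = -0.05 per mil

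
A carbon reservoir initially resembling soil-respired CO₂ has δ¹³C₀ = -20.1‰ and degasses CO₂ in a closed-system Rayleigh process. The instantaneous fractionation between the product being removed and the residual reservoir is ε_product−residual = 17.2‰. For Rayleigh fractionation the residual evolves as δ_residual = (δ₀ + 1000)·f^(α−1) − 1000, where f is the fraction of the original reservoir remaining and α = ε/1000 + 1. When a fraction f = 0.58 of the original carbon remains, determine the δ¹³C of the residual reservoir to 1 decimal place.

-29.2‰

Rayleigh residual: δ_res = (δ₀ + 1000)·f^(α−1) − 1000
α = ε/1000 + 1 = 1.01720, so α − 1 = 0.01720
f^(α−1) = 0.58^(0.01720) = 0.990674
δ_res = (-20.1 + 1000) × 0.990674 − 1000 = 970.762 − 1000 = -29.24‰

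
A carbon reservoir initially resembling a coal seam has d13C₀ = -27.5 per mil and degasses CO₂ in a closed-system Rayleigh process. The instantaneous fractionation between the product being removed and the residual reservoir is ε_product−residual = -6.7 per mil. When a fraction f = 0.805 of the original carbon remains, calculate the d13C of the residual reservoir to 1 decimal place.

-26.1 per mil

Rayleigh residual: δ_res = (δ₀ + 1000)·f^(α−1) − 1000
α = ε/1000 + 1 = 0.99330, so α − 1 = -0.00670
f^(α−1) = 0.805^(-0.00670) = 1.001454
δ_res = (-27.5 + 1000) × 1.001454 − 1000 = 973.914 − 1000 = -26.09 per mil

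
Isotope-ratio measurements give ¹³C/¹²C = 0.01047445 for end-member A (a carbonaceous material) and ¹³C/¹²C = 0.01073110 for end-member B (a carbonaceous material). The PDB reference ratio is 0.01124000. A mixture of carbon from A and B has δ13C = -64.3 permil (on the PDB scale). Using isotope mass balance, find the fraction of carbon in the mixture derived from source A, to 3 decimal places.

δ_A = (0.01047445/0.01124000 − 1)×1000 = (0.931891 − 1)×1000 = -68.109 permil
δ_B = (0.01073110/0.01124000 − 1)×1000 = (0.954724 − 1)×1000 = -45.276 permil
f_A = (δ_mix − δ_B)/(δ_A − δ_B) = (-64.3 − (-45.276))/(-68.109 − (-45.276))
f_A = -19.024 / -22.834 = 0.8332

0.833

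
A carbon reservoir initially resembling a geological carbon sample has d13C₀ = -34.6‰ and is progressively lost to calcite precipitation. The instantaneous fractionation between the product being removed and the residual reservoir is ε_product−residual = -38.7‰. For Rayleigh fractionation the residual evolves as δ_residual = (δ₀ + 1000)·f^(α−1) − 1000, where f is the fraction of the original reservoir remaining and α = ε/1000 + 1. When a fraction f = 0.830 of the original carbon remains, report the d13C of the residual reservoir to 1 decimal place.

Rayleigh residual: δ_res = (δ₀ + 1000)·f^(α−1) − 1000
α = ε/1000 + 1 = 0.96130, so α − 1 = -0.03870
f^(α−1) = 0.830^(-0.03870) = 1.007237
δ_res = (-34.6 + 1000) × 1.007237 − 1000 = 972.387 − 1000 = -27.61‰

-27.6‰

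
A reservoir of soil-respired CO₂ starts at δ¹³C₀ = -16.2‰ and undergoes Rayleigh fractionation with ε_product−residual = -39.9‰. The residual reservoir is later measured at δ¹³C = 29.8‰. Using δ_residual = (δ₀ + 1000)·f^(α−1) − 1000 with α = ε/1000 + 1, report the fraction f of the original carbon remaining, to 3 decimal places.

α − 1 = ε/1000 = -0.0399
(δ_res + 1000)/(δ₀ + 1000) = (29.8 + 1000)/(-16.2 + 1000) = 1029.8/983.8 = 1.046757
f = 1.046757^(1/-0.0399) = exp(ln(1.046757)/-0.0399) = exp(0.04570/-0.0399)
f = exp(-1.1453) = 0.3181

0.318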